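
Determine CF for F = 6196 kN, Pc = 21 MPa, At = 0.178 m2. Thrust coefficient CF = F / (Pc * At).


CF = 6196000 / (21e6 * 0.178) = 1.66

1.66


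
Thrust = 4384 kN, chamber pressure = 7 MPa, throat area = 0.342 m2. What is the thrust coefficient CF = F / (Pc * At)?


CF = 4384000 / (7e6 * 0.342) = 1.83

1.83


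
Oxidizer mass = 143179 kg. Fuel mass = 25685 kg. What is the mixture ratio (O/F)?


MR = 143179 / 25685 = 5.57

5.57


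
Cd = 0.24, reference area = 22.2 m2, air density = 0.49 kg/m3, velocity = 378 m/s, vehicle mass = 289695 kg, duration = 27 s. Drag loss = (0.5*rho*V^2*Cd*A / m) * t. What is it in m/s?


D = 0.5 * 0.49 * 378^2 * 0.24 * 22.2 = 186515.06 N
a = 186515.06 / 289695 = 0.6438 m/s2
dV = 0.6438 * 27 = 17.4 m/s

17.4 m/s


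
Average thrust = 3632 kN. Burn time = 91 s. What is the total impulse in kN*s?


It = 3632 * 91 = 330512 kN*s

330512 kN*s


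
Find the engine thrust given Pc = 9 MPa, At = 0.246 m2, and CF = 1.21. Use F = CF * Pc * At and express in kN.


F = 1.21 * 9e6 * 0.246 = 2.6789e+06 N = 2678.9 kN

2678.9 kN


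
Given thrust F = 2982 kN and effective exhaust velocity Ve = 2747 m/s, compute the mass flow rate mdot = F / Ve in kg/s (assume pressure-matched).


mdot = F / Ve = 2982000 / 2747 = 1085.5 kg/s

1085.5 kg/s


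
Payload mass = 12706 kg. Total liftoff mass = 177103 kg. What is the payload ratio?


PR = 12706 / 177103 = 0.0717

0.0717


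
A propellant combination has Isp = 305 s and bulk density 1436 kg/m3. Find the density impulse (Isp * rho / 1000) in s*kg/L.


rho*Isp = 305 * 1436 / 1000 = 438 s*kg/L

438 s*kg/L


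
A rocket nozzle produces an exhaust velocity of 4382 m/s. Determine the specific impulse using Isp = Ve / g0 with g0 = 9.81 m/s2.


Isp = Ve / g0 = 4382 / 9.81 = 446.7 s

446.7 s


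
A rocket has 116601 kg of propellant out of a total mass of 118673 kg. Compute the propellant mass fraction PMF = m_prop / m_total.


PMF = 116601 / 118673 = 0.983

0.983


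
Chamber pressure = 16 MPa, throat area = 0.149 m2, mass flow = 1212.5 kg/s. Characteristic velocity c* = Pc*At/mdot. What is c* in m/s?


c* = 16e6 * 0.149 / 1212.5 = 1966 m/s

1966 m/s


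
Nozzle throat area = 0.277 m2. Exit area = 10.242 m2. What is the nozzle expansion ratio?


AR = 10.242 / 0.277 = 37.0

37.0


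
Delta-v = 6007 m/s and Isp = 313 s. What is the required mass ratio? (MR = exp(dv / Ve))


Ve = 313 * 9.81 = 3070.53 m/s
MR = exp(6007 / 3070.53) = 7.073

7.073


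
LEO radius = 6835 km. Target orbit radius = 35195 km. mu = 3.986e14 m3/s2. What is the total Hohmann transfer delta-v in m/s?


V1 = sqrt(mu/r1) = 7636.59 m/s
dV1 = V1*(sqrt(2*r2/(r1+r2)) - 1) = 2246.1 m/s
V2 = sqrt(mu/r2) = 3365.33 m/s
dV2 = V2*(1 - sqrt(2*r1/(r1+r2))) = 1446.08 m/s
Total dV = 3692 m/s

3692 m/s


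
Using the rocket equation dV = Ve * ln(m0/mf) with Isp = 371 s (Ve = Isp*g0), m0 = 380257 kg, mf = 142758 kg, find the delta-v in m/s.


Ve = 371 * 9.81 = 3639.51 m/s
dV = 3639.51 * ln(380257/142758) = 3566 m/s

3566 m/s


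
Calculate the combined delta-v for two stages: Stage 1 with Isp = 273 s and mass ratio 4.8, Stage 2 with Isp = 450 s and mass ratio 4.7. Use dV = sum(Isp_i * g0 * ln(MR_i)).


dV1 = 273 * 9.81 * ln(4.8) = 4201.0 m/s
dV2 = 450 * 9.81 * ln(4.7) = 6831.7 m/s
Total dV = 4201.0 + 6831.7 = 11032.7 m/s ~ 11033 m/s

11033 m/s


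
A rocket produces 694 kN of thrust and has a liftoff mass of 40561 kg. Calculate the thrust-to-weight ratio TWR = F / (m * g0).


TWR = 694000 / (40561 * 9.81) = 1.74

1.74


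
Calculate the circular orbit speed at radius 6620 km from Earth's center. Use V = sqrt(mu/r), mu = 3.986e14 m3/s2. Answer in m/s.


V = sqrt(3.986e14 / 6620000) = 7760 m/s

7760 m/s


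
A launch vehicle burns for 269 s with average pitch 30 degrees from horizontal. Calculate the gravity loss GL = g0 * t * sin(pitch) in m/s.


GL = 9.81 * 269 * sin(30 deg) = 1319 m/s

1319 m/s


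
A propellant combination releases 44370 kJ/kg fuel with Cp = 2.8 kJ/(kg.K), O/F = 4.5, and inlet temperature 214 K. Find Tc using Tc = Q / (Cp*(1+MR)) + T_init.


Tc = 44370 / (2.8 * (1 + 4.5)) + 214 = 3095 K

3095 K


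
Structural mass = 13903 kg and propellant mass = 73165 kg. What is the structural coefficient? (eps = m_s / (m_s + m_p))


eps = 13903 / (13903 + 73165) = 0.1597

0.1597


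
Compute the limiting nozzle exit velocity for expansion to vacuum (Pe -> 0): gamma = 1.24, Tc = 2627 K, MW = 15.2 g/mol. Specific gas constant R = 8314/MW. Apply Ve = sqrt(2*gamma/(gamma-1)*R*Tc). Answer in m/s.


R = 8314 / 15.2 = 546.97 J/(kg.K)
Ve = sqrt(2 * 1.24 / (1.24 - 1) * 546.97 * 2627) = 3853 m/s

3853 m/s


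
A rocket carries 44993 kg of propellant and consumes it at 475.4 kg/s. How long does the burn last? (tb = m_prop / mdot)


tb = 44993 / 475.4 = 94.6 s

94.6 s


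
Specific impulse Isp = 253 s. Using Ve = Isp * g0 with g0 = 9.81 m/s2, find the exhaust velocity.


Ve = Isp * g0 = 253 * 9.81 = 2481.9 m/s

2481.9 m/s


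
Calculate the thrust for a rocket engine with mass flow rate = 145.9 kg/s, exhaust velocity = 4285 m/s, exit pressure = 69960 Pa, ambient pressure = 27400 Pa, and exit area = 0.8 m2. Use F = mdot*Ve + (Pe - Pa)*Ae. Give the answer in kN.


F = 145.9 * 4285 + (69960 - 27400) * 0.8 = 659230.0 N = 659.2 kN

659.2 kN


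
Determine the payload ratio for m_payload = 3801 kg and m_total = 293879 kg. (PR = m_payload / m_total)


PR = 3801 / 293879 = 0.0129

0.0129


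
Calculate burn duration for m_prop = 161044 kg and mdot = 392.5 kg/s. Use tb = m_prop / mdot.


tb = 161044 / 392.5 = 410.3 s

410.3 s


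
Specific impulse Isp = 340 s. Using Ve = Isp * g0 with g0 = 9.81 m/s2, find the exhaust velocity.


Ve = Isp * g0 = 340 * 9.81 = 3335.4 m/s

3335.4 m/s


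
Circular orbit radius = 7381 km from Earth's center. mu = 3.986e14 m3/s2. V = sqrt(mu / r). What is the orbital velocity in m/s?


V = sqrt(3.986e14 / 7381000) = 7349 m/s

7349 m/s


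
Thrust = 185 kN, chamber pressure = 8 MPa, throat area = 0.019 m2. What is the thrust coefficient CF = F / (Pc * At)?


CF = 185000 / (8e6 * 0.019) = 1.22

1.22


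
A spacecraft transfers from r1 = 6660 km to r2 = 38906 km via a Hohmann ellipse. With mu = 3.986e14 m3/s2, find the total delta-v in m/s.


V1 = sqrt(mu/r1) = 7736.27 m/s
dV1 = V1*(sqrt(2*r2/(r1+r2)) - 1) = 2373.34 m/s
V2 = sqrt(mu/r2) = 3200.81 m/s
dV2 = V2*(1 - sqrt(2*r1/(r1+r2))) = 1470.23 m/s
Total dV = 3844 m/s

3844 m/s


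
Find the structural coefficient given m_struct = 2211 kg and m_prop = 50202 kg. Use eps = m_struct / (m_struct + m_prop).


eps = 2211 / (2211 + 50202) = 0.0422

0.0422


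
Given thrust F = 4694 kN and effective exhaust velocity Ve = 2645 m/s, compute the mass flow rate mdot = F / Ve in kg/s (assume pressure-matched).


mdot = F / Ve = 4694000 / 2645 = 1774.7 kg/s

1774.7 kg/s


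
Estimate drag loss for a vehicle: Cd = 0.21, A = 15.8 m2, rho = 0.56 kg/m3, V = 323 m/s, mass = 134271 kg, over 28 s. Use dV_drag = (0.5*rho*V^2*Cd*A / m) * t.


D = 0.5 * 0.56 * 323^2 * 0.21 * 15.8 = 96925.81 N
a = 96925.81 / 134271 = 0.7219 m/s2
dV = 0.7219 * 28 = 20.2 m/s

20.2 m/s


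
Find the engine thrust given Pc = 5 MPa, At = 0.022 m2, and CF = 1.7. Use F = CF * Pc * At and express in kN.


F = 1.7 * 5e6 * 0.022 = 187000.0 N = 187.0 kN

187.0 kN


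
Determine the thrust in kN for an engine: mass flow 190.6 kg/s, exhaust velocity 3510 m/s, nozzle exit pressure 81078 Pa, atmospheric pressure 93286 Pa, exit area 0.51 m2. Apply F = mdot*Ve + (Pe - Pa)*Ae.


F = 190.6 * 3510 + (81078 - 93286) * 0.51 = 662780.0 N = 662.8 kN

662.8 kN


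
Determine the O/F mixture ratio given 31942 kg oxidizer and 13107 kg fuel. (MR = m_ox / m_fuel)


MR = 31942 / 13107 = 2.44

2.44


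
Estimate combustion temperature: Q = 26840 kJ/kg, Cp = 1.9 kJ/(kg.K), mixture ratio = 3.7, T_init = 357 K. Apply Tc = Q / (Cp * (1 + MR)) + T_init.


Tc = 26840 / (1.9 * (1 + 3.7)) + 357 = 3363 K

3363 K


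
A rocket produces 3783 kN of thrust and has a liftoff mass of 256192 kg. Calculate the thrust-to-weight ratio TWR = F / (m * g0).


TWR = 3783000 / (256192 * 9.81) = 1.51

1.51


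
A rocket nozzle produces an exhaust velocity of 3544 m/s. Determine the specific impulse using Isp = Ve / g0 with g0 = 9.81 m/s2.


Isp = Ve / g0 = 3544 / 9.81 = 361.3 s

361.3 s


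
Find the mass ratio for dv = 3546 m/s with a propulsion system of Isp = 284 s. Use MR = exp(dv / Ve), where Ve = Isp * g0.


Ve = 284 * 9.81 = 2786.04 m/s
MR = exp(3546 / 2786.04) = 3.571

3.571


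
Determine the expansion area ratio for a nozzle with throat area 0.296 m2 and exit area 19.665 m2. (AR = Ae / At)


AR = 19.665 / 0.296 = 66.4

66.4


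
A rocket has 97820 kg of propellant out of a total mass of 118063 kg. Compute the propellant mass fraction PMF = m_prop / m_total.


PMF = 97820 / 118063 = 0.829

0.829


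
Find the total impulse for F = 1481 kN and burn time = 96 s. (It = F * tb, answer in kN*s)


It = 1481 * 96 = 142176 kN*s

142176 kN*s


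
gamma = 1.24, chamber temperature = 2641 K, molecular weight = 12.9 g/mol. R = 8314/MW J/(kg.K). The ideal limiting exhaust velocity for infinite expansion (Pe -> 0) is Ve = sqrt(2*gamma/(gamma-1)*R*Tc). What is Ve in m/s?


R = 8314 / 12.9 = 644.5 J/(kg.K)
Ve = sqrt(2 * 1.24 / (1.24 - 1) * 644.5 * 2641) = 4194 m/s

4194 m/s


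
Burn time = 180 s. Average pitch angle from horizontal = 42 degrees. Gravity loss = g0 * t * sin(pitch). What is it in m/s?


GL = 9.81 * 180 * sin(42 deg) = 1182 m/s

1182 m/s


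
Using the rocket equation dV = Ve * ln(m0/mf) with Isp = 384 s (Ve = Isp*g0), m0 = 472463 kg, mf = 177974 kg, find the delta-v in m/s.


Ve = 384 * 9.81 = 3767.04 m/s
dV = 3767.04 * ln(472463/177974) = 3678 m/s

3678 m/s


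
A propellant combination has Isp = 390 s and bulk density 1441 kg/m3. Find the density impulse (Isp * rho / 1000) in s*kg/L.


rho*Isp = 390 * 1441 / 1000 = 562 s*kg/L

562 s*kg/L


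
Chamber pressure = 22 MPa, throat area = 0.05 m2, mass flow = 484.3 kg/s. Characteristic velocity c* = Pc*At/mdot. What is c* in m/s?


c* = 22e6 * 0.05 / 484.3 = 2271 m/s

2271 m/s


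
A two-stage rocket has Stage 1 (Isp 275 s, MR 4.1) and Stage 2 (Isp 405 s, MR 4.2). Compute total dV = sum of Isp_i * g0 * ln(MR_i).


dV1 = 275 * 9.81 * ln(4.1) = 3806.5 m/s
dV2 = 405 * 9.81 * ln(4.2) = 5701.7 m/s
Total dV = 3806.5 + 5701.7 = 9508.2 m/s ~ 9508 m/s

9508 m/s


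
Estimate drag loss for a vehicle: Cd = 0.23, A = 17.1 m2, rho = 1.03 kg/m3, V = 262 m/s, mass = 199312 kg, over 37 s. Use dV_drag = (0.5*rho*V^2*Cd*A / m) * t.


D = 0.5 * 1.03 * 262^2 * 0.23 * 17.1 = 139038.08 N
a = 139038.08 / 199312 = 0.6976 m/s2
dV = 0.6976 * 37 = 25.8 m/s

25.8 m/s


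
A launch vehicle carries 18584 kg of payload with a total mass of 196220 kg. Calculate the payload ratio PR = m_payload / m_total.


PR = 18584 / 196220 = 0.0947

0.0947


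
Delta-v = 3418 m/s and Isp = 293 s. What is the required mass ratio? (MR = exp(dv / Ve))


Ve = 293 * 9.81 = 2874.33 m/s
MR = exp(3418 / 2874.33) = 3.284

3.284


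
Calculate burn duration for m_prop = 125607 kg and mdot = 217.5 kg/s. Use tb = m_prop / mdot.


tb = 125607 / 217.5 = 577.5 s

577.5 s


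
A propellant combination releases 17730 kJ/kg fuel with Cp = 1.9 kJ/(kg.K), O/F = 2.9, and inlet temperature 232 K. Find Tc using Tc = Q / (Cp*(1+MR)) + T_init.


Tc = 17730 / (1.9 * (1 + 2.9)) + 232 = 2625 K

2625 K


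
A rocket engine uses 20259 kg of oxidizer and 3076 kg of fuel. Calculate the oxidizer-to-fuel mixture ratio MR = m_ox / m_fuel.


MR = 20259 / 3076 = 6.59

6.59


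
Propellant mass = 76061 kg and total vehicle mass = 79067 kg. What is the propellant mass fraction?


PMF = 76061 / 79067 = 0.962

0.962


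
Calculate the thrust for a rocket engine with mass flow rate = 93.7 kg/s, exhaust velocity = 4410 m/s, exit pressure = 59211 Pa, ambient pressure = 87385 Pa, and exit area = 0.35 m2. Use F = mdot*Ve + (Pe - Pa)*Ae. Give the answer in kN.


F = 93.7 * 4410 + (59211 - 87385) * 0.35 = 403356.0 N = 403.4 kN

403.4 kN


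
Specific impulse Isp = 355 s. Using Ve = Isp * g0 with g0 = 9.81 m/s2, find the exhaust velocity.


Ve = Isp * g0 = 355 * 9.81 = 3482.6 m/s

3482.6 m/s


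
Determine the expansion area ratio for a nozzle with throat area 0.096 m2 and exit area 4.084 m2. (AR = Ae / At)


AR = 4.084 / 0.096 = 42.5

42.5


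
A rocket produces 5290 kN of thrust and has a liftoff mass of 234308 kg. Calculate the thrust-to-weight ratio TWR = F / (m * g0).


TWR = 5290000 / (234308 * 9.81) = 2.3

2.3


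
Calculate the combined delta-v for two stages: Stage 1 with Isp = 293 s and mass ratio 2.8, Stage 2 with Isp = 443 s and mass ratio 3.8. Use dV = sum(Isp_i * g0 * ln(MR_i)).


dV1 = 293 * 9.81 * ln(2.8) = 2959.5 m/s
dV2 = 443 * 9.81 * ln(3.8) = 5801.7 m/s
Total dV = 2959.5 + 5801.7 = 8761.2 m/s ~ 8761 m/s

8761 m/s


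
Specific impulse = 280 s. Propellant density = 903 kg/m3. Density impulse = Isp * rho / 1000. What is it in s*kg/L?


rho*Isp = 280 * 903 / 1000 = 253 s*kg/L

253 s*kg/L


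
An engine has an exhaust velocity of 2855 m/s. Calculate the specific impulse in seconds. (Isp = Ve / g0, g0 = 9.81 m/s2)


Isp = Ve / g0 = 2855 / 9.81 = 291.0 s

291.0 s


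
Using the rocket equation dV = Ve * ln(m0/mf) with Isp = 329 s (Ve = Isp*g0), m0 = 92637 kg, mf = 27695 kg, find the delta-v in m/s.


Ve = 329 * 9.81 = 3227.49 m/s
dV = 3227.49 * ln(92637/27695) = 3897 m/s

3897 m/s


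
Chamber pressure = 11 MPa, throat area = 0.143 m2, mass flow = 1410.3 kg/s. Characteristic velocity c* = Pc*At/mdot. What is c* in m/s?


c* = 11e6 * 0.143 / 1410.3 = 1115 m/s

1115 m/s


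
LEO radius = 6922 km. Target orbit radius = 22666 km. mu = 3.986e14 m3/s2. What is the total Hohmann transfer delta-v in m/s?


V1 = sqrt(mu/r1) = 7588.45 m/s
dV1 = V1*(sqrt(2*r2/(r1+r2)) - 1) = 1804.41 m/s
V2 = sqrt(mu/r2) = 4193.54 m/s
dV2 = V2*(1 - sqrt(2*r1/(r1+r2))) = 1325.05 m/s
Total dV = 3129 m/s

3129 m/s


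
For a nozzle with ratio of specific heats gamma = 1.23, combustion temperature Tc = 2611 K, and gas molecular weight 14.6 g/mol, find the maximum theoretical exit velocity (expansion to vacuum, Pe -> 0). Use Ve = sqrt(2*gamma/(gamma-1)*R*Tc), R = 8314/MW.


R = 8314 / 14.6 = 569.45 J/(kg.K)
Ve = sqrt(2 * 1.23 / (1.23 - 1) * 569.45 * 2611) = 3988 m/s

3988 m/s


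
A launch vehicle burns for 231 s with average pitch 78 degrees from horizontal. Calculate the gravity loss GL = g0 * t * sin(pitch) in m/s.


GL = 9.81 * 231 * sin(78 deg) = 2217 m/s

2217 m/s


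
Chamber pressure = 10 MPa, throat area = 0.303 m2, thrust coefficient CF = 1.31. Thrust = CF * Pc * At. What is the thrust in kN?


F = 1.31 * 10e6 * 0.303 = 3.9693e+06 N = 3969.3 kN

3969.3 kN


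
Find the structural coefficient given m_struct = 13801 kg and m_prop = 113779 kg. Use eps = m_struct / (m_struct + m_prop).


eps = 13801 / (13801 + 113779) = 0.1082

0.1082


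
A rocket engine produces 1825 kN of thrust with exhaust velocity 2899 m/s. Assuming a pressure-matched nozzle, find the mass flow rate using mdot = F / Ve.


mdot = F / Ve = 1825000 / 2899 = 629.5 kg/s

629.5 kg/s


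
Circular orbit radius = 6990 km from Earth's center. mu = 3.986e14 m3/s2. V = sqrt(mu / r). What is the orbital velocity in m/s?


V = sqrt(3.986e14 / 6990000) = 7551 m/s

7551 m/s


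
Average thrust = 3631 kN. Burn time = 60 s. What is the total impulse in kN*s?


It = 3631 * 60 = 217860 kN*s

217860 kN*s


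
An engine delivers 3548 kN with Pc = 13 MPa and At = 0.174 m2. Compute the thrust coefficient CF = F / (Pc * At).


CF = 3548000 / (13e6 * 0.174) = 1.57

1.57


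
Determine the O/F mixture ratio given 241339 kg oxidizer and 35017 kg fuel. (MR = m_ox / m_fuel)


MR = 241339 / 35017 = 6.89

6.89


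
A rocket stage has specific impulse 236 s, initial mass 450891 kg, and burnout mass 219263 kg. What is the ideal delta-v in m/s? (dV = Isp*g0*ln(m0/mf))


Ve = 236 * 9.81 = 2315.16 m/s
dV = 2315.16 * ln(450891/219263) = 1669 m/s

1669 m/s


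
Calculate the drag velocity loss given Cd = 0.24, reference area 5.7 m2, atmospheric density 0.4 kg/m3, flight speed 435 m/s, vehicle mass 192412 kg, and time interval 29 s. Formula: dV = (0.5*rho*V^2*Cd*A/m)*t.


D = 0.5 * 0.4 * 435^2 * 0.24 * 5.7 = 51771.96 N
a = 51771.96 / 192412 = 0.2691 m/s2
dV = 0.2691 * 29 = 7.8 m/s

7.8 m/s


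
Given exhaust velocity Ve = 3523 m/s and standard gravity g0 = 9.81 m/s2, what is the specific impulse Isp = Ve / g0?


Isp = Ve / g0 = 3523 / 9.81 = 359.1 s

359.1 s


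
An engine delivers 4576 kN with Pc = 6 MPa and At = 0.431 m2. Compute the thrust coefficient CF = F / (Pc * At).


CF = 4576000 / (6e6 * 0.431) = 1.77

1.77


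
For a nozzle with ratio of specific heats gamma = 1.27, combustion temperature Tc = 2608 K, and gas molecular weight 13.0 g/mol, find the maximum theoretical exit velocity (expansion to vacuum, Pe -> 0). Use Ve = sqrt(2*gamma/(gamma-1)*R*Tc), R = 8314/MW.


R = 8314 / 13.0 = 639.54 J/(kg.K)
Ve = sqrt(2 * 1.27 / (1.27 - 1) * 639.54 * 2608) = 3961 m/s

3961 m/s


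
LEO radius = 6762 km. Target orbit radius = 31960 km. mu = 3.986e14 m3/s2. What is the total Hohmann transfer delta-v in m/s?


V1 = sqrt(mu/r1) = 7677.7 m/s
dV1 = V1*(sqrt(2*r2/(r1+r2)) - 1) = 2186.7 m/s
V2 = sqrt(mu/r2) = 3531.55 m/s
dV2 = V2*(1 - sqrt(2*r1/(r1+r2))) = 1444.47 m/s
Total dV = 3631 m/s

3631 m/s


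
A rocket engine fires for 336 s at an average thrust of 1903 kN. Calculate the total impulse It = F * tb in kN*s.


It = 1903 * 336 = 639408 kN*s

639408 kN*s


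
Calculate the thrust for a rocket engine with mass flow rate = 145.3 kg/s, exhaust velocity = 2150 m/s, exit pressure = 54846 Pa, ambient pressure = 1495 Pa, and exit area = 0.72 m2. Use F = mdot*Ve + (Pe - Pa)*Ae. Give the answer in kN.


F = 145.3 * 2150 + (54846 - 1495) * 0.72 = 350808.0 N = 350.8 kN

350.8 kN


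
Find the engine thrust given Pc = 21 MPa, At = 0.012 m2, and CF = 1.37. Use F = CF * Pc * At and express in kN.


F = 1.37 * 21e6 * 0.012 = 345240.0 N = 345.2 kN

345.2 kN


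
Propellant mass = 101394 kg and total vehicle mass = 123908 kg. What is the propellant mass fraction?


PMF = 101394 / 123908 = 0.818

0.818


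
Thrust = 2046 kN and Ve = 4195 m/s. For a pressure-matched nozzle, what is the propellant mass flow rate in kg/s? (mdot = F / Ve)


mdot = F / Ve = 2046000 / 4195 = 487.7 kg/s

487.7 kg/s


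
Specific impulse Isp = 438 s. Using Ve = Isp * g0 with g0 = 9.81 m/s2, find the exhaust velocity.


Ve = Isp * g0 = 438 * 9.81 = 4296.8 m/s

4296.8 m/s


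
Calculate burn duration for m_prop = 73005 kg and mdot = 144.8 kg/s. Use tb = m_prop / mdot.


tb = 73005 / 144.8 = 504.2 s

504.2 s


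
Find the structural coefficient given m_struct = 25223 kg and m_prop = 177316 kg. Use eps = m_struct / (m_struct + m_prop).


eps = 25223 / (25223 + 177316) = 0.1245

0.1245


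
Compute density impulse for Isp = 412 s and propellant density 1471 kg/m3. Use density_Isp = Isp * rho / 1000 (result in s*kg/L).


rho*Isp = 412 * 1471 / 1000 = 606 s*kg/L

606 s*kg/L


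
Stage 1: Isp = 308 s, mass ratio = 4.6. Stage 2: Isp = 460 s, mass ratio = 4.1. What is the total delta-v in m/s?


dV1 = 308 * 9.81 * ln(4.6) = 4610.9 m/s
dV2 = 460 * 9.81 * ln(4.1) = 6367.2 m/s
Total dV = 4610.9 + 6367.2 = 10978.1 m/s ~ 10978 m/s

10978 m/s


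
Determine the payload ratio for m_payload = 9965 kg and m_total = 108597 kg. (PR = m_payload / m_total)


PR = 9965 / 108597 = 0.0918

0.0918


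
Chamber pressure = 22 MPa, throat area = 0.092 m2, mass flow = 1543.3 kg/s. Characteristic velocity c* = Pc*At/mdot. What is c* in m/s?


c* = 22e6 * 0.092 / 1543.3 = 1311 m/s

1311 m/s


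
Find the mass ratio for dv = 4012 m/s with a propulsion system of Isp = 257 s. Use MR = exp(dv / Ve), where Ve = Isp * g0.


Ve = 257 * 9.81 = 2521.17 m/s
MR = exp(4012 / 2521.17) = 4.91

4.91


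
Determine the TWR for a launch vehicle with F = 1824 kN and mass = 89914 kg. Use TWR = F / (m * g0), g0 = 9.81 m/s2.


TWR = 1824000 / (89914 * 9.81) = 2.07

2.07


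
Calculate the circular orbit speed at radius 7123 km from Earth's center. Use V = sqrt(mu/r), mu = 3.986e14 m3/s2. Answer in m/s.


V = sqrt(3.986e14 / 7123000) = 7481 m/s

7481 m/s


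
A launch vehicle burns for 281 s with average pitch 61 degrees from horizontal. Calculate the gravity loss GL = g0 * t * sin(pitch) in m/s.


GL = 9.81 * 281 * sin(61 deg) = 2411 m/s

2411 m/s


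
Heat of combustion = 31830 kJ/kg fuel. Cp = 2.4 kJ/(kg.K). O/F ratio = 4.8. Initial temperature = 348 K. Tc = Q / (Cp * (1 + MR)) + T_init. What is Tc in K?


Tc = 31830 / (2.4 * (1 + 4.8)) + 348 = 2635 K

2635 K


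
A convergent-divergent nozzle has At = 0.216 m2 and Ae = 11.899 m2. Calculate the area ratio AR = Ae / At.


AR = 11.899 / 0.216 = 55.1

55.1


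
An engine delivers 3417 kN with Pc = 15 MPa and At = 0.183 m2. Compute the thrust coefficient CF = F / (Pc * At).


CF = 3417000 / (15e6 * 0.183) = 1.24

1.24


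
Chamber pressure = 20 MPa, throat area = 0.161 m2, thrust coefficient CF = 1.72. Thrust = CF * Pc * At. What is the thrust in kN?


F = 1.72 * 20e6 * 0.161 = 5.5384e+06 N = 5538.4 kN

5538.4 kN


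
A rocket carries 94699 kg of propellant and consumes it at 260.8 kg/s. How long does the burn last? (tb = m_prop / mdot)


tb = 94699 / 260.8 = 363.1 s

363.1 s


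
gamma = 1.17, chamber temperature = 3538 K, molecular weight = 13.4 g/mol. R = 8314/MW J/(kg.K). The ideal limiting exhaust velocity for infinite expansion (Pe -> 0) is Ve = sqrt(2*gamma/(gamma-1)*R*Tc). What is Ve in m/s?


R = 8314 / 13.4 = 620.45 J/(kg.K)
Ve = sqrt(2 * 1.17 / (1.17 - 1) * 620.45 * 3538) = 5497 m/s

5497 m/s


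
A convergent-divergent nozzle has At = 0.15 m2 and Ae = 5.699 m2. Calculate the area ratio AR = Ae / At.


AR = 5.699 / 0.15 = 38.0

38.0


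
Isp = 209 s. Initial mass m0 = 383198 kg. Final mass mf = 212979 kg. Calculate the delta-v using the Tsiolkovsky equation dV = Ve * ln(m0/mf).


Ve = 209 * 9.81 = 2050.29 m/s
dV = 2050.29 * ln(383198/212979) = 1204 m/s

1204 m/s


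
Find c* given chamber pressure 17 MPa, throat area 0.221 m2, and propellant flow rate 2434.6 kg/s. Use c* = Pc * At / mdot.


c* = 17e6 * 0.221 / 2434.6 = 1543 m/s

1543 m/s


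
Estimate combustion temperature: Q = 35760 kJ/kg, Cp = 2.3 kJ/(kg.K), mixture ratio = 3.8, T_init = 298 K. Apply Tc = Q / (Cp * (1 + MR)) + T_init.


Tc = 35760 / (2.3 * (1 + 3.8)) + 298 = 3537 K

3537 K


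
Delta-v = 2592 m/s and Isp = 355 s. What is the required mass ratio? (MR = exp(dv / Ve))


Ve = 355 * 9.81 = 3482.55 m/s
MR = exp(2592 / 3482.55) = 2.105

2.105


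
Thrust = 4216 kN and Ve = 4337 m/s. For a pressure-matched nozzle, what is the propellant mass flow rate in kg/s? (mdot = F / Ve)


mdot = F / Ve = 4216000 / 4337 = 972.1 kg/s

972.1 kg/s


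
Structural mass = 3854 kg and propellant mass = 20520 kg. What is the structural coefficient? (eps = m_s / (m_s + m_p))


eps = 3854 / (3854 + 20520) = 0.1581

0.1581


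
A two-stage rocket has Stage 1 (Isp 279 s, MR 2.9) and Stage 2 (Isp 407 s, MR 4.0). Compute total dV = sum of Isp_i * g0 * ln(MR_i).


dV1 = 279 * 9.81 * ln(2.9) = 2914.1 m/s
dV2 = 407 * 9.81 * ln(4.0) = 5535.0 m/s
Total dV = 2914.1 + 5535.0 = 8449.1 m/s ~ 8449 m/s

8449 m/s


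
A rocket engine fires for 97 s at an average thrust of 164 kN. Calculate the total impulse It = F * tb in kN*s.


It = 164 * 97 = 15908 kN*s

15908 kN*s


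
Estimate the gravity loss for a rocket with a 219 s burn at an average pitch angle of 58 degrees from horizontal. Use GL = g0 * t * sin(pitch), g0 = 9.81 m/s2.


GL = 9.81 * 219 * sin(58 deg) = 1822 m/s

1822 m/s


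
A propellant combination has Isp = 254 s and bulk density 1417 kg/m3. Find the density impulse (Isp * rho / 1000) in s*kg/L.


rho*Isp = 254 * 1417 / 1000 = 360 s*kg/L

360 s*kg/L


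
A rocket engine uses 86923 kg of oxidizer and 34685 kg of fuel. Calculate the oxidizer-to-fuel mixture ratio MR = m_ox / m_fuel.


MR = 86923 / 34685 = 2.51

2.51


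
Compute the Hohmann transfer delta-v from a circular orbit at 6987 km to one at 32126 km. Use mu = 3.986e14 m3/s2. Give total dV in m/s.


V1 = sqrt(mu/r1) = 7553.07 m/s
dV1 = V1*(sqrt(2*r2/(r1+r2)) - 1) = 2127.62 m/s
V2 = sqrt(mu/r2) = 3522.41 m/s
dV2 = V2*(1 - sqrt(2*r1/(r1+r2))) = 1416.99 m/s
Total dV = 3545 m/s

3545 m/s


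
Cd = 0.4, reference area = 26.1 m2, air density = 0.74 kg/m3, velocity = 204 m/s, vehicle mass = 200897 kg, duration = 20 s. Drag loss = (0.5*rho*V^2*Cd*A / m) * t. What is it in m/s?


D = 0.5 * 0.74 * 204^2 * 0.4 * 26.1 = 160754.28 N
a = 160754.28 / 200897 = 0.8002 m/s2
dV = 0.8002 * 20 = 16.0 m/s

16.0 m/s


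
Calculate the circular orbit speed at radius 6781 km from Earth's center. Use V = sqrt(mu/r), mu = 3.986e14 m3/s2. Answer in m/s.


V = sqrt(3.986e14 / 6781000) = 7667 m/s

7667 m/s


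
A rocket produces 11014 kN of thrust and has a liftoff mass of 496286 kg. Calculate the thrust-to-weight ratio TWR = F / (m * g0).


TWR = 11014000 / (496286 * 9.81) = 2.26

2.26


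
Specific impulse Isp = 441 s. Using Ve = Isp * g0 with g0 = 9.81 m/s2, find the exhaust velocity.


Ve = Isp * g0 = 441 * 9.81 = 4326.2 m/s

4326.2 m/s


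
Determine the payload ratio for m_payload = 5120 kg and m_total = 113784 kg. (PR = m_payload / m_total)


PR = 5120 / 113784 = 0.045

0.045


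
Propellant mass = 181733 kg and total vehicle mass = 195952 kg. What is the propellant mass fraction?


PMF = 181733 / 195952 = 0.927

0.927


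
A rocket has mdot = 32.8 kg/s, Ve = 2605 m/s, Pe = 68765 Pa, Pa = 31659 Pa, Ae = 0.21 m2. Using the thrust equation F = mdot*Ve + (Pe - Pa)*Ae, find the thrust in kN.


F = 32.8 * 2605 + (68765 - 31659) * 0.21 = 93236.0 N = 93.2 kN

93.2 kN


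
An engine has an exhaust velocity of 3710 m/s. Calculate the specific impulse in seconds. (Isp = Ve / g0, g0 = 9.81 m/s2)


Isp = Ve / g0 = 3710 / 9.81 = 378.2 s

378.2 s


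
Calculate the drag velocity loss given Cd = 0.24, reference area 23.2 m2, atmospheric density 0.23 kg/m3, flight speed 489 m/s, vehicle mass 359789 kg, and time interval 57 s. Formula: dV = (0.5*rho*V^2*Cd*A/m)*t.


D = 0.5 * 0.23 * 489^2 * 0.24 * 23.2 = 153113.96 N
a = 153113.96 / 359789 = 0.4256 m/s2
dV = 0.4256 * 57 = 24.3 m/s

24.3 m/s


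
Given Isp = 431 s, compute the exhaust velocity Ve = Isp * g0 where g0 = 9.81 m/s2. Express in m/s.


Ve = Isp * g0 = 431 * 9.81 = 4228.1 m/s

4228.1 m/s


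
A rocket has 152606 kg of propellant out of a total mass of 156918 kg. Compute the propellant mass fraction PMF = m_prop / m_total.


PMF = 152606 / 156918 = 0.973

0.973


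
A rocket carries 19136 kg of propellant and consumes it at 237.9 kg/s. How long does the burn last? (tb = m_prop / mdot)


tb = 19136 / 237.9 = 80.4 s

80.4 s


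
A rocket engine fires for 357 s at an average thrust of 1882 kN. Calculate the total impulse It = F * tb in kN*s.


It = 1882 * 357 = 671874 kN*s

671874 kN*s


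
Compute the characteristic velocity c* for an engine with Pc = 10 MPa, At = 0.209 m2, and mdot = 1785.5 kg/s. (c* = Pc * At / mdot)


c* = 10e6 * 0.209 / 1785.5 = 1171 m/s

1171 m/s


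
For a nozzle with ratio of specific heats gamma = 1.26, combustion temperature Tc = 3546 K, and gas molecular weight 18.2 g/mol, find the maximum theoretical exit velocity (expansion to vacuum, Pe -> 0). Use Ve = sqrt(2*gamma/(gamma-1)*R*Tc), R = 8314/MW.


R = 8314 / 18.2 = 456.81 J/(kg.K)
Ve = sqrt(2 * 1.26 / (1.26 - 1) * 456.81 * 3546) = 3962 m/s

3962 m/s


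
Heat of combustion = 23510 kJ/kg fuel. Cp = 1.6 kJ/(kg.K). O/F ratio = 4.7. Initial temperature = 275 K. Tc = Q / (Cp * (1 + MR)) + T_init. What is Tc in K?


Tc = 23510 / (1.6 * (1 + 4.7)) + 275 = 2853 K

2853 K


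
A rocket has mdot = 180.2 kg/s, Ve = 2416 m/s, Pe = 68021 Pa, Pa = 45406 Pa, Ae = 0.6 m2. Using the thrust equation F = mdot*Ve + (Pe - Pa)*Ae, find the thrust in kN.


F = 180.2 * 2416 + (68021 - 45406) * 0.6 = 448932.0 N = 448.9 kN

448.9 kN


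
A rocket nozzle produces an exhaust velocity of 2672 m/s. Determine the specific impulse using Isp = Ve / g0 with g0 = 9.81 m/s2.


Isp = Ve / g0 = 2672 / 9.81 = 272.4 s

272.4 s


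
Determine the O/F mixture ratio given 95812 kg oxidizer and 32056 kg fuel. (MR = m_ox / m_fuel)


MR = 95812 / 32056 = 2.99

2.99


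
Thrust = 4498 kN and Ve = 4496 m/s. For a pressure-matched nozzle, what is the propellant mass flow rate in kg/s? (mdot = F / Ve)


mdot = F / Ve = 4498000 / 4496 = 1000.4 kg/s

1000.4 kg/s


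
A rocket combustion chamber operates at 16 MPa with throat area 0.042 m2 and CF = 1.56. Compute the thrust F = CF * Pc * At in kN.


F = 1.56 * 16e6 * 0.042 = 1.0483e+06 N = 1048.3 kN

1048.3 kN


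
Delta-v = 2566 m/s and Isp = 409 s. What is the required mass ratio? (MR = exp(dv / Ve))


Ve = 409 * 9.81 = 4012.29 m/s
MR = exp(2566 / 4012.29) = 1.896

1.896


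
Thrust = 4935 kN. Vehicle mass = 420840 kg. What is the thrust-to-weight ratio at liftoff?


TWR = 4935000 / (420840 * 9.81) = 1.2

1.2


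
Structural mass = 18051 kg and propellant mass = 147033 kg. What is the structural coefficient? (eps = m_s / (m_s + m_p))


eps = 18051 / (18051 + 147033) = 0.1093

0.1093


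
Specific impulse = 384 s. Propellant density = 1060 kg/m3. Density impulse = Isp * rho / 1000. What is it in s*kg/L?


rho*Isp = 384 * 1060 / 1000 = 407 s*kg/L

407 s*kg/L


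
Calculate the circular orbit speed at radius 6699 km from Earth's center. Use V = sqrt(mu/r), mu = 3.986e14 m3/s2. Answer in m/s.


V = sqrt(3.986e14 / 6699000) = 7714 m/s

7714 m/s


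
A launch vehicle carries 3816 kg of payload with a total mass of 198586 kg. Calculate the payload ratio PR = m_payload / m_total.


PR = 3816 / 198586 = 0.0192

0.0192


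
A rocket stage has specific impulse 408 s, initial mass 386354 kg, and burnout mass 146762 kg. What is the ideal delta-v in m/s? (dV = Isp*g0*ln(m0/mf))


Ve = 408 * 9.81 = 4002.48 m/s
dV = 4002.48 * ln(386354/146762) = 3874 m/s

3874 m/s


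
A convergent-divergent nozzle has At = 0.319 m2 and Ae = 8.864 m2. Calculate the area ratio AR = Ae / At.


AR = 8.864 / 0.319 = 27.8

27.8


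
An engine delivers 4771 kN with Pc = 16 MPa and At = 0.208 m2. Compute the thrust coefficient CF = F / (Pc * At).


CF = 4771000 / (16e6 * 0.208) = 1.43

1.43


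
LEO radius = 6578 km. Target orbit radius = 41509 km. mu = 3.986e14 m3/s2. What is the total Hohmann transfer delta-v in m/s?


V1 = sqrt(mu/r1) = 7784.34 m/s
dV1 = V1*(sqrt(2*r2/(r1+r2)) - 1) = 2443.74 m/s
V2 = sqrt(mu/r2) = 3098.83 m/s
dV2 = V2*(1 - sqrt(2*r1/(r1+r2))) = 1477.97 m/s
Total dV = 3922 m/s

3922 m/s


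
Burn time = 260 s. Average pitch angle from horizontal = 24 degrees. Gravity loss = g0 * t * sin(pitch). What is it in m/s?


GL = 9.81 * 260 * sin(24 deg) = 1037 m/s

1037 m/s


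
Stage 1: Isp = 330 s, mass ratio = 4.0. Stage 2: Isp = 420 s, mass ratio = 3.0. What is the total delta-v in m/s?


dV1 = 330 * 9.81 * ln(4.0) = 4487.9 m/s
dV2 = 420 * 9.81 * ln(3.0) = 4526.5 m/s
Total dV = 4487.9 + 4526.5 = 9014.4 m/s ~ 9014 m/s

9014 m/s


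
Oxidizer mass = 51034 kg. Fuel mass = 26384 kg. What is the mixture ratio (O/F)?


MR = 51034 / 26384 = 1.93

1.93


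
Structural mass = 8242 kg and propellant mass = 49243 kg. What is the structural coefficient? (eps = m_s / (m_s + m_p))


eps = 8242 / (8242 + 49243) = 0.1434

0.1434


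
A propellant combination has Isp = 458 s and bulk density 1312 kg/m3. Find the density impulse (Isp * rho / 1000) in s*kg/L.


rho*Isp = 458 * 1312 / 1000 = 601 s*kg/L

601 s*kg/L


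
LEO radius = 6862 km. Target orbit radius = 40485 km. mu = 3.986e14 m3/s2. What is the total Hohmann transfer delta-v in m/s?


V1 = sqrt(mu/r1) = 7621.55 m/s
dV1 = V1*(sqrt(2*r2/(r1+r2)) - 1) = 2345.33 m/s
V2 = sqrt(mu/r2) = 3137.77 m/s
dV2 = V2*(1 - sqrt(2*r1/(r1+r2))) = 1448.44 m/s
Total dV = 3794 m/s

3794 m/s


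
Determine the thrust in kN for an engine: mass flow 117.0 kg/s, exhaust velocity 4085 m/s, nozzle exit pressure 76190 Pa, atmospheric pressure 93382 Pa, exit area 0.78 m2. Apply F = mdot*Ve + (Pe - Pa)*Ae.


F = 117.0 * 4085 + (76190 - 93382) * 0.78 = 464535.0 N = 464.5 kN

464.5 kN


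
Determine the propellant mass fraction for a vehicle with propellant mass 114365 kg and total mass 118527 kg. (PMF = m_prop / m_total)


PMF = 114365 / 118527 = 0.965

0.965


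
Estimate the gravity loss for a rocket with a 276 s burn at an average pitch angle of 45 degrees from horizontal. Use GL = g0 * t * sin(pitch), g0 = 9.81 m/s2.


GL = 9.81 * 276 * sin(45 deg) = 1915 m/s

1915 m/s


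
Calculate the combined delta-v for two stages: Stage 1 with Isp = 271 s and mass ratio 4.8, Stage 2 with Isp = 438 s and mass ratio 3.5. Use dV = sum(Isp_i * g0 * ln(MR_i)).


dV1 = 271 * 9.81 * ln(4.8) = 4170.2 m/s
dV2 = 438 * 9.81 * ln(3.5) = 5382.8 m/s
Total dV = 4170.2 + 5382.8 = 9553.0 m/s ~ 9553 m/s

9553 m/s


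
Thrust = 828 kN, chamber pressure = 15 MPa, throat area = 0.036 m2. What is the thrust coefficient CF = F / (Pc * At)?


CF = 828000 / (15e6 * 0.036) = 1.53

1.53


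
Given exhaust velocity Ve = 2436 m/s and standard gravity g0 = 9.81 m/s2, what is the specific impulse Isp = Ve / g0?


Isp = Ve / g0 = 2436 / 9.81 = 248.3 s

248.3 s


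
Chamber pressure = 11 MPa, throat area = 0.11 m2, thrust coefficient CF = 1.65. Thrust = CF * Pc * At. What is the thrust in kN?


F = 1.65 * 11e6 * 0.11 = 1.9965e+06 N = 1996.5 kN

1996.5 kN


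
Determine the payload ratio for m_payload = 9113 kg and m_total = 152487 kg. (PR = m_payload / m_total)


PR = 9113 / 152487 = 0.0598

0.0598


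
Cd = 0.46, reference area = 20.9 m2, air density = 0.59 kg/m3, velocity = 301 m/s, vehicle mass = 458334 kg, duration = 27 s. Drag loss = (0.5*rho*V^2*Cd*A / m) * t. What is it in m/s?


D = 0.5 * 0.59 * 301^2 * 0.46 * 20.9 = 256956.21 N
a = 256956.21 / 458334 = 0.5606 m/s2
dV = 0.5606 * 27 = 15.1 m/s

15.1 m/s


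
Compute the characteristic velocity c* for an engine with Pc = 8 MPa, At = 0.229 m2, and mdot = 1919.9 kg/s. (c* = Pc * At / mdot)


c* = 8e6 * 0.229 / 1919.9 = 954 m/s

954 m/s


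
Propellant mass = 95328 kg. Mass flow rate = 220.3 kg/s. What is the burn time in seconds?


tb = 95328 / 220.3 = 432.7 s

432.7 s


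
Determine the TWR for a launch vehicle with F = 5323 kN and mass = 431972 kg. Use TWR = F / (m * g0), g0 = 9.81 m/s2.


TWR = 5323000 / (431972 * 9.81) = 1.26

1.26


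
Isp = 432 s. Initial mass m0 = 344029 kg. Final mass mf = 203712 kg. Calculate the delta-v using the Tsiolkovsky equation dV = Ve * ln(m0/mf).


Ve = 432 * 9.81 = 4237.92 m/s
dV = 4237.92 * ln(344029/203712) = 2221 m/s

2221 m/s


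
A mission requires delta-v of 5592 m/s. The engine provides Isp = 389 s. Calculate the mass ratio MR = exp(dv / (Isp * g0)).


Ve = 389 * 9.81 = 3816.09 m/s
MR = exp(5592 / 3816.09) = 4.329

4.329


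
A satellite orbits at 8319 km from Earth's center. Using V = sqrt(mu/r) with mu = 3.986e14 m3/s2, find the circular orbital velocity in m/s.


V = sqrt(3.986e14 / 8319000) = 6922 m/s

6922 m/s


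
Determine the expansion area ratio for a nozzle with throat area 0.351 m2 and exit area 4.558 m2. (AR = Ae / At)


AR = 4.558 / 0.351 = 13.0

13.0


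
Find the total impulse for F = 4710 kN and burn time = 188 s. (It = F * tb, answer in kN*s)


It = 4710 * 188 = 885480 kN*s

885480 kN*s


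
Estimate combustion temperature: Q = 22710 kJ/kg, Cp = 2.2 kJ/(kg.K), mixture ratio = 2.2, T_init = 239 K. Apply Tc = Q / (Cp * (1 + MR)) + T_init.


Tc = 22710 / (2.2 * (1 + 2.2)) + 239 = 3465 K

3465 K


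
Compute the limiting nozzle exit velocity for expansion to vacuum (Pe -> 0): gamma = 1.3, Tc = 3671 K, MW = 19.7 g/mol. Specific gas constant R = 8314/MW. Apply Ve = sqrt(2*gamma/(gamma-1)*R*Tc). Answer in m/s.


R = 8314 / 19.7 = 422.03 J/(kg.K)
Ve = sqrt(2 * 1.3 / (1.3 - 1) * 422.03 * 3671) = 3664 m/s

3664 m/s


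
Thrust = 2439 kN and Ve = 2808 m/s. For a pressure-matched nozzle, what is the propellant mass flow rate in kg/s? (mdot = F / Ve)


mdot = F / Ve = 2439000 / 2808 = 868.6 kg/s

868.6 kg/s


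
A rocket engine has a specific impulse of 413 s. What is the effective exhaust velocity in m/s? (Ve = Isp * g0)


Ve = Isp * g0 = 413 * 9.81 = 4051.5 m/s

4051.5 m/s


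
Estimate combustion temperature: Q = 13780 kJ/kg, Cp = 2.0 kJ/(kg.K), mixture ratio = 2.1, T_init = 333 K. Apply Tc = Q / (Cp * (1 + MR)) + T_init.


Tc = 13780 / (2.0 * (1 + 2.1)) + 333 = 2556 K

2556 K


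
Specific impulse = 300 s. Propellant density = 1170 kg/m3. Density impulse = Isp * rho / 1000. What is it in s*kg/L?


rho*Isp = 300 * 1170 / 1000 = 351 s*kg/L

351 s*kg/L


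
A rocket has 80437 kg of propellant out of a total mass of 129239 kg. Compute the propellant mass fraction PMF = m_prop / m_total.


PMF = 80437 / 129239 = 0.622

0.622


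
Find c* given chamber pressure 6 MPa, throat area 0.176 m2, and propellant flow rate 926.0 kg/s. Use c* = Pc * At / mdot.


c* = 6e6 * 0.176 / 926.0 = 1140 m/s

1140 m/s


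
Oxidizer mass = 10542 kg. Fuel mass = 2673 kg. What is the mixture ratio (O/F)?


MR = 10542 / 2673 = 3.94

3.94


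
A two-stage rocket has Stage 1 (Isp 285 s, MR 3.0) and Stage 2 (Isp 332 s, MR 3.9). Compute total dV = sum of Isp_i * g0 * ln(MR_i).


dV1 = 285 * 9.81 * ln(3.0) = 3071.6 m/s
dV2 = 332 * 9.81 * ln(3.9) = 4432.6 m/s
Total dV = 3071.6 + 4432.6 = 7504.2 m/s ~ 7504 m/s

7504 m/s


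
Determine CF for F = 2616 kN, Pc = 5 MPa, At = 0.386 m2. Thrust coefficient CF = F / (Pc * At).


CF = 2616000 / (5e6 * 0.386) = 1.36

1.36


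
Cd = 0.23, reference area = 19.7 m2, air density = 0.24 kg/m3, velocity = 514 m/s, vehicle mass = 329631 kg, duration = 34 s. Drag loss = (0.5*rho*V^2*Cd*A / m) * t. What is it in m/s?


D = 0.5 * 0.24 * 514^2 * 0.23 * 19.7 = 143648.65 N
a = 143648.65 / 329631 = 0.4358 m/s2
dV = 0.4358 * 34 = 14.8 m/s

14.8 m/s


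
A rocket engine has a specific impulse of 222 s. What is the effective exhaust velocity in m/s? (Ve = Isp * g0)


Ve = Isp * g0 = 222 * 9.81 = 2177.8 m/s

2177.8 m/s


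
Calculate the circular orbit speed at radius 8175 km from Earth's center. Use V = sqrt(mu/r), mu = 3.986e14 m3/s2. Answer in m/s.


V = sqrt(3.986e14 / 8175000) = 6983 m/s

6983 m/s


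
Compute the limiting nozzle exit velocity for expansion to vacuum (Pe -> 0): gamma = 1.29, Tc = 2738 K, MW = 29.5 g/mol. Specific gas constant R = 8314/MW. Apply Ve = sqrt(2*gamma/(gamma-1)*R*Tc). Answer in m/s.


R = 8314 / 29.5 = 281.83 J/(kg.K)
Ve = sqrt(2 * 1.29 / (1.29 - 1) * 281.83 * 2738) = 2620 m/s

2620 m/s


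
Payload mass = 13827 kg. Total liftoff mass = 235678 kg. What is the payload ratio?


PR = 13827 / 235678 = 0.0587

0.0587


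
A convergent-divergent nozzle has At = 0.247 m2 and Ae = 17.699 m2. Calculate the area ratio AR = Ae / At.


AR = 17.699 / 0.247 = 71.7

71.7


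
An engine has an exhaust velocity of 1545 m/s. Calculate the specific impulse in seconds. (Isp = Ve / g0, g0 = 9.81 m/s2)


Isp = Ve / g0 = 1545 / 9.81 = 157.5 s

157.5 s
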